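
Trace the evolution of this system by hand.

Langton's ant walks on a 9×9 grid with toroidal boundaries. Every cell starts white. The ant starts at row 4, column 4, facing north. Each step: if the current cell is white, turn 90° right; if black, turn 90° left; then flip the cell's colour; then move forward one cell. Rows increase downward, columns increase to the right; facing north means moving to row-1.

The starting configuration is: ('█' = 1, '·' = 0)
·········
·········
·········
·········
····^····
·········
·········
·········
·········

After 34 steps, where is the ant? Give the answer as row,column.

k=0  ·········
·········
·········
·········
····^····
·········
·········
·········
·········
k=1  ·········
·········
·········
·········
····█>···
·········
·········
·········
·········
k=2  ·········
·········
·········
·········
····██···
·····v···
·········
·········
·········
k=3  ·········
·········
·········
·········
····██···
····<█···
·········
·········
·········
k=4  ·········
·········
·········
·········
····^█···
····██···
·········
·········
·········
k=5  ·········
·········
·········
·········
···<·█···
····██···
·········
·········
·········
k=6  ·········
·········
·········
···^·····
···█·█···
····██···
·········
·········
·········
k=7  ·········
·········
·········
···█>····
···█·█···
····██···
·········
·········
·········
k=8  ·········
·········
·········
···██····
···█v█···
····██···
·········
·········
·········
k=9  ·········
·········
·········
···██····
···<██···
····██···
·········
·········
·········
k=10  ·········
·········
·········
···██····
····██···
···v██···
·········
·········
·········
k=11  ·········
·········
·········
···██····
····██···
··<███···
·········
·········
·········
k=12  ·········
·········
·········
···██····
··^·██···
··████···
·········
·········
·········
k=13  ·········
·········
·········
···██····
··█>██···
··████···
·········
·········
·········
k=14  ·········
·········
·········
···██····
··████···
··█v██···
·········
·········
·········
k=15  ·········
·········
·········
···██····
··████···
··█·>█···
·········
·········
·········
k=16  ·········
·········
·········
···██····
··██^█···
··█··█···
·········
·········
·········
k=17  ·········
·········
·········
···██····
··█<·█···
··█··█···
·········
·········
·········
k=18  ·········
·········
·········
···██····
··█··█···
··█v·█···
·········
·········
·········
k=19  ·········
·········
·········
···██····
··█··█···
··<█·█···
·········
·········
·········
k=20  ·········
·········
·········
···██····
··█··█···
···█·█···
··v······
·········
·········
k=21  ·········
·········
·········
···██····
··█··█···
···█·█···
·<█······
·········
·········
k=22  ·········
·········
·········
···██····
··█··█···
·^·█·█···
·██······
·········
·········
k=23  ·········
·········
·········
···██····
··█··█···
·█>█·█···
·██······
·········
·········
k=24  ·········
·········
·········
···██····
··█··█···
·███·█···
·█v······
·········
·········
k=25  ·········
·········
·········
···██····
··█··█···
·███·█···
·█·>·····
·········
·········
k=26  ·········
·········
·········
···██····
··█··█···
·███·█···
·█·█·····
···v·····
·········
k=27  ·········
·········
·········
···██····
··█··█···
·███·█···
·█·█·····
··<█·····
·········
k=28  ·········
·········
·········
···██····
··█··█···
·███·█···
·█^█·····
··██·····
·········
k=29  ·········
·········
·········
···██····
··█··█···
·███·█···
·██>·····
··██·····
·········
k=30  ·········
·········
·········
···██····
··█··█···
·██^·█···
·██······
··██·····
·········
k=31  ·········
·········
·········
···██····
··█··█···
·█<··█···
·██······
··██·····
·········
k=32  ·········
·········
·········
···██····
··█··█···
·█···█···
·█v······
··██·····
·········
k=33  ·········
·········
·········
···██····
··█··█···
·█···█···
·█·>·····
··██·····
·········
k=34  ·········
·········
·········
···██····
··█··█···
·█···█···
·█·█·····
··█v·····
·········

7,3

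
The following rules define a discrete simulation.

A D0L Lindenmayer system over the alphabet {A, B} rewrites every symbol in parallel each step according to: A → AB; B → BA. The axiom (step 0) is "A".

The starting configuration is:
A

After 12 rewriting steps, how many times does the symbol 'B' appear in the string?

2048

0) A
1) AB
2) ABBA
3) ABBABAAB
4) ABBABAABBAABABBA
5) ABBABAABBAABABBABAABABBAABBABAAB
6) ABBABAABBAABABBABAABABBAABBABAABBAABABBAABBABAABABBABAABBAABABBA
7) ABBABAABBAABABBABAABABBAABBABAABBAABABBAABBABAABABBABAABBA…BAABBABAABABBABAABBAABABBAABBABAABBAABABBABAABABBAABBABAAB  (len 128)
8) ABBABAABBAABABBABAABABBAABBABAABBAABABBAABBABAABABBABAABBA…ABBAABABBABAABABBAABBABAABBAABABBAABBABAABABBABAABBAABABBA  (len 256)
9) ABBABAABBAABABBABAABABBAABBABAABBAABABBAABBABAABABBABAABBA…BAABBABAABABBABAABBAABABBAABBABAABBAABABBABAABABBAABBABAAB  (len 512)
10) ABBABAABBAABABBABAABABBAABBABAABBAABABBAABBABAABABBABAABBA…ABBAABABBABAABABBAABBABAABBAABABBAABBABAABABBABAABBAABABBA  (len 1024)
11) ABBABAABBAABABBABAABABBAABBABAABBAABABBAABBABAABABBABAABBA…BAABBABAABABBABAABBAABABBAABBABAABBAABABBABAABABBAABBABAAB  (len 2048)
12) ABBABAABBAABABBABAABABBAABBABAABBAABABBAABBABAABABBABAABBA…ABBAABABBABAABABBAABBABAABBAABABBAABBABAABABBABAABBAABABBA  (len 4096)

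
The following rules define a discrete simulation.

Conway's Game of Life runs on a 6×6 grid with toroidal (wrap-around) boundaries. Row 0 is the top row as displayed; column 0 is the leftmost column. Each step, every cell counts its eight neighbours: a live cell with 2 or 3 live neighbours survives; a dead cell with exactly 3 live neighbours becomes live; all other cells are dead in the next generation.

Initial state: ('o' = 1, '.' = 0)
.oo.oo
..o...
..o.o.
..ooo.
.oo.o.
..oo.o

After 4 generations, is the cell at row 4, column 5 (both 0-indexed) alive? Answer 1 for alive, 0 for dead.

1

k=0  .oo.oo
..o...
..o.o.
..ooo.
.oo.o.
..oo.o
k=1  oo..oo
..o.oo
.oo.o.
....oo
.o...o
.....o
k=2  .o.o..
..o...
ooo...
.ooooo
.....o
.o....
k=3  .o....
o..o..
o...oo
...ooo
.o.o.o
o.o...
k=4  ooo...
oo..o.
o.....
..oo..
.o.o.o
o.o...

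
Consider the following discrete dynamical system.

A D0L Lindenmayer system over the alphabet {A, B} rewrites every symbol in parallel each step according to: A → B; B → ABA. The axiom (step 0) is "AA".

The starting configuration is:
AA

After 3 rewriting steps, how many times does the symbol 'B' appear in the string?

6

[0] AA
[1] BB
[2] ABAABA
[3] BABABBABAB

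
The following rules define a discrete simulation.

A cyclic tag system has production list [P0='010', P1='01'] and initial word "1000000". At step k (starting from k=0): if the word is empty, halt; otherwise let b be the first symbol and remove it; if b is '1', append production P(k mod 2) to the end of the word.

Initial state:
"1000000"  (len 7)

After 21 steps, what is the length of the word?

0) "1000000"  (len 7)
1) "000000010"  (len 9)
2) "00000010"  (len 8)
3) "0000010"  (len 7)
4) "000010"  (len 6)
5) "00010"  (len 5)
6) "0010"  (len 4)
7) "010"  (len 3)
8) "10"  (len 2)
9) "0010"  (len 4)
10) "010"  (len 3)
11) "10"  (len 2)
12) "001"  (len 3)
13) "01"  (len 2)
14) "1"  (len 1)
15) "010"  (len 3)
16) "10"  (len 2)
17) "0010"  (len 4)
18) "010"  (len 3)
19) "10"  (len 2)
20) "001"  (len 3)
21) "01"  (len 2)

2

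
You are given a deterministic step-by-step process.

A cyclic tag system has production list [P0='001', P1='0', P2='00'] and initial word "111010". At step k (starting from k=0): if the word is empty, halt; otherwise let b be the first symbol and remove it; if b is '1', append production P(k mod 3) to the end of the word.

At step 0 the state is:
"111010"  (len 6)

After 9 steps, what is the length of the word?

[0] "111010"  (len 6)
[1] "11010001"  (len 8)
[2] "10100010"  (len 8)
[3] "010001000"  (len 9)
[4] "10001000"  (len 8)
[5] "00010000"  (len 8)
[6] "0010000"  (len 7)
[7] "010000"  (len 6)
[8] "10000"  (len 5)
[9] "000000"  (len 6)

6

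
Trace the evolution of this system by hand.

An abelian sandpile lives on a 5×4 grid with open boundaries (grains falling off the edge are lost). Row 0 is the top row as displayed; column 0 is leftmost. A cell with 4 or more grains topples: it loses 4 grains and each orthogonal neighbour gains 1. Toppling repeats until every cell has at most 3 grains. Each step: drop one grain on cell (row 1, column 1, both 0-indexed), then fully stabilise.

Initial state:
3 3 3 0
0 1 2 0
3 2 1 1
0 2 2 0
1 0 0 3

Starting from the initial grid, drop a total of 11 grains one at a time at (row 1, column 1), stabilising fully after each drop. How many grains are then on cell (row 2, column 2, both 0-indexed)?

3

k=0  3 3 3 0
0 1 2 0
3 2 1 1
0 2 2 0
1 0 0 3
k=1  3 3 3 0
0 2 2 0
3 2 1 1
0 2 2 0
1 0 0 3
k=2  3 3 3 0
0 3 2 0
3 2 1 1
0 2 2 0
1 0 0 3
k=3  0 2 1 1
2 2 0 1
3 3 2 1
0 2 2 0
1 0 0 3
k=4  0 2 1 1
2 3 0 1
3 3 2 1
0 2 2 0
1 0 0 3
k=5  1 3 1 1
0 2 1 1
1 1 3 1
1 3 2 0
1 0 0 3
k=6  1 3 1 1
0 3 1 1
1 1 3 1
1 3 2 0
1 0 0 3
k=7  2 0 2 1
1 1 2 1
1 2 3 1
1 3 2 0
1 0 0 3
k=8  2 0 2 1
1 2 2 1
1 2 3 1
1 3 2 0
1 0 0 3
k=9  2 0 2 1
1 3 2 1
1 2 3 1
1 3 2 0
1 0 0 3
k=10  2 1 2 1
2 0 3 1
1 3 3 1
1 3 2 0
1 0 0 3
k=11  2 1 2 1
2 1 3 1
1 3 3 1
1 3 2 0
1 0 0 3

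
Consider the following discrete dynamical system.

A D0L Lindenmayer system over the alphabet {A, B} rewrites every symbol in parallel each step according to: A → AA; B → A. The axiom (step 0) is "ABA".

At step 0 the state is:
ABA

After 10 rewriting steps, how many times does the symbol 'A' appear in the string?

2560

t=0: ABA
t=1: AAAAA
t=2: AAAAAAAAAA
t=3: AAAAAAAAAAAAAAAAAAAA
t=4: AAAAAAAAAAAAAAAAAAAAAAAAAAAAAAAAAAAAAAAA
t=5: AAAAAAAAAAAAAAAAAAAAAAAAAAAAAAAAAAAAAAAAAAAAAAAAAAAAAAAAAAAAAAAAAAAAAAAAAAAAAAAA
t=6: AAAAAAAAAAAAAAAAAAAAAAAAAAAAAAAAAAAAAAAAAAAAAAAAAAAAAAAAAA…AAAAAAAAAAAAAAAAAAAAAAAAAAAAAAAAAAAAAAAAAAAAAAAAAAAAAAAAAA  (len 160)
t=7: AAAAAAAAAAAAAAAAAAAAAAAAAAAAAAAAAAAAAAAAAAAAAAAAAAAAAAAAAA…AAAAAAAAAAAAAAAAAAAAAAAAAAAAAAAAAAAAAAAAAAAAAAAAAAAAAAAAAA  (len 320)
t=8: AAAAAAAAAAAAAAAAAAAAAAAAAAAAAAAAAAAAAAAAAAAAAAAAAAAAAAAAAA…AAAAAAAAAAAAAAAAAAAAAAAAAAAAAAAAAAAAAAAAAAAAAAAAAAAAAAAAAA  (len 640)
t=9: AAAAAAAAAAAAAAAAAAAAAAAAAAAAAAAAAAAAAAAAAAAAAAAAAAAAAAAAAA…AAAAAAAAAAAAAAAAAAAAAAAAAAAAAAAAAAAAAAAAAAAAAAAAAAAAAAAAAA  (len 1280)
t=10: AAAAAAAAAAAAAAAAAAAAAAAAAAAAAAAAAAAAAAAAAAAAAAAAAAAAAAAAAA…AAAAAAAAAAAAAAAAAAAAAAAAAAAAAAAAAAAAAAAAAAAAAAAAAAAAAAAAAA  (len 2560)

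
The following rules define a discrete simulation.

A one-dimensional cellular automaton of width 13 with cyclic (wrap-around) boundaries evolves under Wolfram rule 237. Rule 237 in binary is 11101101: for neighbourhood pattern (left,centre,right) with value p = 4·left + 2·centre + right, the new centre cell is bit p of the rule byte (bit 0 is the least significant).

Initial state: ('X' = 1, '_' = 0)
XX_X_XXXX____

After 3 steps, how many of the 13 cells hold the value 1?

0) XX_X_XXXX____
1) XXXXXXXXX_XX_
2) XXXXXXXXXXXXX
3) XXXXXXXXXXXXX

13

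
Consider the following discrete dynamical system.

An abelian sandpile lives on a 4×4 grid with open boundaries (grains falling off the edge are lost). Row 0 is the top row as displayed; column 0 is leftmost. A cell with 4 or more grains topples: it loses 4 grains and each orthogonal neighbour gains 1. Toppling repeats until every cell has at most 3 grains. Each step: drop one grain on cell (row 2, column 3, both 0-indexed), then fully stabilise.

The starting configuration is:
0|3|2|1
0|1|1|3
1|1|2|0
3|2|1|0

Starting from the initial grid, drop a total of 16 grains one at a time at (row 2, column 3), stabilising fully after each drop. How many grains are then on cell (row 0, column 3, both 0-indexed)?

gen 0: 0|3|2|1
0|1|1|3
1|1|2|0
3|2|1|0
gen 1: 0|3|2|1
0|1|1|3
1|1|2|1
3|2|1|0
gen 2: 0|3|2|1
0|1|1|3
1|1|2|2
3|2|1|0
gen 3: 0|3|2|1
0|1|1|3
1|1|2|3
3|2|1|0
gen 4: 0|3|2|2
0|1|2|0
1|1|3|1
3|2|1|1
gen 5: 0|3|2|2
0|1|2|0
1|1|3|2
3|2|1|1
gen 6: 0|3|2|2
0|1|2|0
1|1|3|3
3|2|1|1
gen 7: 0|3|2|2
0|1|3|1
1|2|0|1
3|2|2|2
gen 8: 0|3|2|2
0|1|3|1
1|2|0|2
3|2|2|2
gen 9: 0|3|2|2
0|1|3|1
1|2|0|3
3|2|2|2
gen 10: 0|3|2|2
0|1|3|2
1|2|1|0
3|2|2|3
gen 11: 0|3|2|2
0|1|3|2
1|2|1|1
3|2|2|3
gen 12: 0|3|2|2
0|1|3|2
1|2|1|2
3|2|2|3
gen 13: 0|3|2|2
0|1|3|2
1|2|1|3
3|2|2|3
gen 14: 0|3|2|2
0|1|3|3
1|2|2|1
3|2|3|0
gen 15: 0|3|2|2
0|1|3|3
1|2|2|2
3|2|3|0
gen 16: 0|3|2|2
0|1|3|3
1|2|2|3
3|2|3|0

2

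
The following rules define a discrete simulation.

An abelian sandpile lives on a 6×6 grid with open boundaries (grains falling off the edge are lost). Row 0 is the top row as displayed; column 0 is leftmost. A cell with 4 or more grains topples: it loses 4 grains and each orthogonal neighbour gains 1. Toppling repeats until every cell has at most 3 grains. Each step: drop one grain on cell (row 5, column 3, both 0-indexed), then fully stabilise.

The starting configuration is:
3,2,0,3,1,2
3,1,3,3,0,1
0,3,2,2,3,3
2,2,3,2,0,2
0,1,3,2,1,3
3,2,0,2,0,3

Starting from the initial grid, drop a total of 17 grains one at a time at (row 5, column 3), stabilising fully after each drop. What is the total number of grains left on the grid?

[0] 3,2,0,3,1,2
3,1,3,3,0,1
0,3,2,2,3,3
2,2,3,2,0,2
0,1,3,2,1,3
3,2,0,2,0,3
[1] 3,2,0,3,1,2
3,1,3,3,0,1
0,3,2,2,3,3
2,2,3,2,0,2
0,1,3,2,1,3
3,2,0,3,0,3
[2] 3,2,0,3,1,2
3,1,3,3,0,1
0,3,2,2,3,3
2,2,3,2,0,2
0,1,3,3,1,3
3,2,1,0,1,3
[3] 3,2,0,3,1,2
3,1,3,3,0,1
0,3,2,2,3,3
2,2,3,2,0,2
0,1,3,3,1,3
3,2,1,1,1,3
[4] 3,2,0,3,1,2
3,1,3,3,0,1
0,3,2,2,3,3
2,2,3,2,0,2
0,1,3,3,1,3
3,2,1,2,1,3
[5] 3,2,0,3,1,2
3,1,3,3,0,1
0,3,2,2,3,3
2,2,3,2,0,2
0,1,3,3,1,3
3,2,1,3,1,3
[6] 3,2,0,3,1,2
3,1,3,3,0,1
0,3,3,3,3,3
2,3,1,0,1,2
0,2,1,2,2,3
3,2,3,1,2,3
[7] 3,2,0,3,1,2
3,1,3,3,0,1
0,3,3,3,3,3
2,3,1,0,1,2
0,2,1,2,2,3
3,2,3,2,2,3
[8] 3,2,0,3,1,2
3,1,3,3,0,1
0,3,3,3,3,3
2,3,1,0,1,2
0,2,1,2,2,3
3,2,3,3,2,3
[9] 3,2,0,3,1,2
3,1,3,3,0,1
0,3,3,3,3,3
2,3,1,0,1,2
0,2,2,3,2,3
3,3,0,1,3,3
[10] 3,2,0,3,1,2
3,1,3,3,0,1
0,3,3,3,3,3
2,3,1,0,1,2
0,2,2,3,2,3
3,3,0,2,3,3
[11] 3,2,0,3,1,2
3,1,3,3,0,1
0,3,3,3,3,3
2,3,1,0,1,2
0,2,2,3,2,3
3,3,0,3,3,3
[12] 3,2,0,3,1,2
3,1,3,3,0,1
0,3,3,3,3,3
2,3,1,1,2,3
0,2,3,1,1,1
3,3,1,2,2,1
[13] 3,2,0,3,1,2
3,1,3,3,0,1
0,3,3,3,3,3
2,3,1,1,2,3
0,2,3,1,1,1
3,3,1,3,2,1
[14] 3,2,0,3,1,2
3,1,3,3,0,1
0,3,3,3,3,3
2,3,1,1,2,3
0,2,3,2,1,1
3,3,2,0,3,1
[15] 3,2,0,3,1,2
3,1,3,3,0,1
0,3,3,3,3,3
2,3,1,1,2,3
0,2,3,2,1,1
3,3,2,1,3,1
[16] 3,2,0,3,1,2
3,1,3,3,0,1
0,3,3,3,3,3
2,3,1,1,2,3
0,2,3,2,1,1
3,3,2,2,3,1
[17] 3,2,0,3,1,2
3,1,3,3,0,1
0,3,3,3,3,3
2,3,1,1,2,3
0,2,3,2,1,1
3,3,2,3,3,1

73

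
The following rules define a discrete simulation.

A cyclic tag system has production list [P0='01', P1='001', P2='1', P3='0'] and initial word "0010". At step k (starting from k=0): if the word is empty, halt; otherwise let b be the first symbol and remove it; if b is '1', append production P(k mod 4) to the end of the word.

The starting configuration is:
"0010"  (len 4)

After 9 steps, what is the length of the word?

0

0) "0010"  (len 4)
1) "010"  (len 3)
2) "10"  (len 2)
3) "01"  (len 2)
4) "1"  (len 1)
5) "01"  (len 2)
6) "1"  (len 1)
7) "1"  (len 1)
8) "0"  (len 1)
9) (halted — word empty)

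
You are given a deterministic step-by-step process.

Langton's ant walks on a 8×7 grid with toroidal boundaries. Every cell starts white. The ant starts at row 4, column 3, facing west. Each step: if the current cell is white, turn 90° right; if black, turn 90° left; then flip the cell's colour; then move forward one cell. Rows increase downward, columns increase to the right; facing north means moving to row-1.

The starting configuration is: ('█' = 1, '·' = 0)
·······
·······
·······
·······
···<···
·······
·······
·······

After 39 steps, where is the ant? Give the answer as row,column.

step 0: ·······
·······
·······
·······
···<···
·······
·······
·······
step 1: ·······
·······
·······
···^···
···█···
·······
·······
·······
step 2: ·······
·······
·······
···█>··
···█···
·······
·······
·······
step 3: ·······
·······
·······
···██··
···█v··
·······
·······
·······
step 4: ·······
·······
·······
···██··
···<█··
·······
·······
·······
step 5: ·······
·······
·······
···██··
····█··
···v···
·······
·······
step 6: ·······
·······
·······
···██··
····█··
··<█···
·······
·······
step 7: ·······
·······
·······
···██··
··^·█··
··██···
·······
·······
step 8: ·······
·······
·······
···██··
··█>█··
··██···
·······
·······
step 9: ·······
·······
·······
···██··
··███··
··█v···
·······
·······
step 10: ·······
·······
·······
···██··
··███··
··█·>··
·······
·······
step 11: ·······
·······
·······
···██··
··███··
··█·█··
····v··
·······
step 12: ·······
·······
·······
···██··
··███··
··█·█··
···<█··
·······
step 13: ·······
·······
·······
···██··
··███··
··█^█··
···██··
·······
step 14: ·······
·······
·······
···██··
··███··
··██>··
···██··
·······
step 15: ·······
·······
·······
···██··
··██^··
··██···
···██··
·······
step 16: ·······
·······
·······
···██··
··█<···
··██···
···██··
·······
step 17: ·······
·······
·······
···██··
··█····
··█v···
···██··
·······
step 18: ·······
·······
·······
···██··
··█····
··█·>··
···██··
·······
step 19: ·······
·······
·······
···██··
··█····
··█·█··
···█v··
·······
step 20: ·······
·······
·······
···██··
··█····
··█·█··
···█·>·
·······
step 21: ·······
·······
·······
···██··
··█····
··█·█··
···█·█·
·····v·
step 22: ·······
·······
·······
···██··
··█····
··█·█··
···█·█·
····<█·
step 23: ·······
·······
·······
···██··
··█····
··█·█··
···█^█·
····██·
step 24: ·······
·······
·······
···██··
··█····
··█·█··
···██>·
····██·
step 25: ·······
·······
·······
···██··
··█····
··█·█^·
···██··
····██·
step 26: ·······
·······
·······
···██··
··█····
··█·██>
···██··
····██·
step 27: ·······
·······
·······
···██··
··█····
··█·███
···██·v
····██·
step 28: ·······
·······
·······
···██··
··█····
··█·███
···██<█
····██·
step 29: ·······
·······
·······
···██··
··█····
··█·█^█
···████
····██·
step 30: ·······
·······
·······
···██··
··█····
··█·<·█
···████
····██·
step 31: ·······
·······
·······
···██··
··█····
··█···█
···█v██
····██·
step 32: ·······
·······
·······
···██··
··█····
··█···█
···█·>█
····██·
step 33: ·······
·······
·······
···██··
··█····
··█··^█
···█··█
····██·
step 34: ·······
·······
·······
···██··
··█····
··█··█>
···█··█
····██·
step 35: ·······
·······
·······
···██··
··█···^
··█··█·
···█··█
····██·
step 36: ·······
·······
·······
···██··
>·█···█
··█··█·
···█··█
····██·
step 37: ·······
·······
·······
···██··
█·█···█
v·█··█·
···█··█
····██·
step 38: ·······
·······
·······
···██··
█·█···█
█·█··█<
···█··█
····██·
step 39: ·······
·······
·······
···██··
█·█···^
█·█··██
···█··█
····██·

4,6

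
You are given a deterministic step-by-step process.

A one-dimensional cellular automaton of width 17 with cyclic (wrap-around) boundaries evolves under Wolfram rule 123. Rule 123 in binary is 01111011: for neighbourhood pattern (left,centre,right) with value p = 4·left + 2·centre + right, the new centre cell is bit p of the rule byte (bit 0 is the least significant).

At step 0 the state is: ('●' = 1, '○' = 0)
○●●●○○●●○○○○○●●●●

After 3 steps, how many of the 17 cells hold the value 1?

0) ○●●●○○●●○○○○○●●●●
1) ●●○●●●●●●●●●●●○○●
2) ○●●●○○○○○○○○○●●●●
3) ●●○●●●●●●●●●●●○○●

14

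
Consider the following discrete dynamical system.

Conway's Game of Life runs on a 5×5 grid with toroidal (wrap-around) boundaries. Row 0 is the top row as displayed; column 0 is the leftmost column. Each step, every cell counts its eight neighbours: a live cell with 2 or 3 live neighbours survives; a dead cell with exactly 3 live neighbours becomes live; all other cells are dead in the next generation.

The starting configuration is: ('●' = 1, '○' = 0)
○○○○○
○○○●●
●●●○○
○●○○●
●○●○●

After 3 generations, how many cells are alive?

5

[0] ○○○○○
○○○●●
●●●○○
○●○○●
●○●○●
[1] ●○○○○
●●●●●
○●●○○
○○○○●
●●○●●
[2] ○○○○○
○○○●●
○○○○○
○○○○●
○●○●○
[3] ○○●●●
○○○○○
○○○●●
○○○○○
○○○○○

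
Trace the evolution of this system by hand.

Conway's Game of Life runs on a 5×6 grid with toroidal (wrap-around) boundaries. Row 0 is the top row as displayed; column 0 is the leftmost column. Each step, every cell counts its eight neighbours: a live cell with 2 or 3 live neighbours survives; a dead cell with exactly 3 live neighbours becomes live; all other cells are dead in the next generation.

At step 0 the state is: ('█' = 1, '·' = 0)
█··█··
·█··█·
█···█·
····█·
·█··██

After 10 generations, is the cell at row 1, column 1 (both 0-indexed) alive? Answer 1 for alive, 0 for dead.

1

step 0: █··█··
·█··█·
█···█·
····█·
·█··██
step 1: ████··
██·██·
···██·
█··██·
█··███
step 2: ······
█·····
██····
█·█···
······
step 3: ······
██····
█····█
█·····
······
step 4: ······
██···█
·····█
█····█
······
step 5: █·····
█····█
·█··█·
█····█
······
step 6: █····█
██···█
·█··█·
█····█
█····█
step 7: ····█·
·█··█·
·█··█·
·█··█·
·█··█·
step 8: ···███
···███
██████
██████
···███
step 9: █·█···
·█····
······
······
·█····
step 10: █·█···
·█····
······
······
·█····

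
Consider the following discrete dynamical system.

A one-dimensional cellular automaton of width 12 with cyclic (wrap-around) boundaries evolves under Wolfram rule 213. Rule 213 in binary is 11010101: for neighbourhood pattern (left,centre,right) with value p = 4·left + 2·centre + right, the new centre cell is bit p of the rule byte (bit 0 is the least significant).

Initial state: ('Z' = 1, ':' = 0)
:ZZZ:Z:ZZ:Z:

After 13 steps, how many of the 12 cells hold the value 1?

6

k=0  :ZZZ:Z:ZZ:Z:
k=1  ::ZZ:Z::Z:ZZ
k=2  Z::Z:ZZ:Z::Z
k=3  ZZ:Z::Z:ZZ::
k=4  :Z:ZZ:Z::ZZ:
k=5  :Z::Z:ZZ::ZZ
k=6  :ZZ:Z::ZZ::Z
k=7  ::Z:ZZ::ZZ:Z
k=8  Z:Z::ZZ::Z:Z
k=9  Z:ZZ::ZZ:Z::
k=10  Z::ZZ::Z:ZZ:
k=11  ZZ::ZZ:Z::Z:
k=12  :ZZ::Z:ZZ:Z:
k=13  ::ZZ:Z::Z:ZZ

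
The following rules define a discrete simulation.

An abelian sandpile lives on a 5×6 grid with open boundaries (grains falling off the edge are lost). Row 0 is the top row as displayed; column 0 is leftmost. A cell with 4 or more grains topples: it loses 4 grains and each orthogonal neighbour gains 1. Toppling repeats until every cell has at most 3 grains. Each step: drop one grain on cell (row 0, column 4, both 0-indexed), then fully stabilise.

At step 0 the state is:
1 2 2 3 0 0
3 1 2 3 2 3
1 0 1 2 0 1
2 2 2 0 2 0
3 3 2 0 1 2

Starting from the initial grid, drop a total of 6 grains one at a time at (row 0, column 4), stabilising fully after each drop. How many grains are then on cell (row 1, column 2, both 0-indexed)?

3

0) 1 2 2 3 0 0
3 1 2 3 2 3
1 0 1 2 0 1
2 2 2 0 2 0
3 3 2 0 1 2
1) 1 2 2 3 1 0
3 1 2 3 2 3
1 0 1 2 0 1
2 2 2 0 2 0
3 3 2 0 1 2
2) 1 2 2 3 2 0
3 1 2 3 2 3
1 0 1 2 0 1
2 2 2 0 2 0
3 3 2 0 1 2
3) 1 2 2 3 3 0
3 1 2 3 2 3
1 0 1 2 0 1
2 2 2 0 2 0
3 3 2 0 1 2
4) 1 2 3 1 2 2
3 1 3 1 1 0
1 0 1 3 1 2
2 2 2 0 2 0
3 3 2 0 1 2
5) 1 2 3 1 3 2
3 1 3 1 1 0
1 0 1 3 1 2
2 2 2 0 2 0
3 3 2 0 1 2
6) 1 2 3 2 0 3
3 1 3 1 2 0
1 0 1 3 1 2
2 2 2 0 2 0
3 3 2 0 1 2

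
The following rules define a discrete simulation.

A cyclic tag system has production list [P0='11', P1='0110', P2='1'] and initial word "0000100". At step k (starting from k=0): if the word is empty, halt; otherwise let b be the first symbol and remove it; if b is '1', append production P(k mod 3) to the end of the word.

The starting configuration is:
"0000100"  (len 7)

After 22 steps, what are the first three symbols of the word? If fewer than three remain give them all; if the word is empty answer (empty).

110

0) "0000100"  (len 7)
1) "000100"  (len 6)
2) "00100"  (len 5)
3) "0100"  (len 4)
4) "100"  (len 3)
5) "000110"  (len 6)
6) "00110"  (len 5)
7) "0110"  (len 4)
8) "110"  (len 3)
9) "101"  (len 3)
10) "0111"  (len 4)
11) "111"  (len 3)
12) "111"  (len 3)
13) "1111"  (len 4)
14) "1110110"  (len 7)
15) "1101101"  (len 7)
16) "10110111"  (len 8)
17) "01101110110"  (len 11)
18) "1101110110"  (len 10)
19) "10111011011"  (len 11)
20) "01110110110110"  (len 14)
21) "1110110110110"  (len 13)
22) "11011011011011"  (len 14)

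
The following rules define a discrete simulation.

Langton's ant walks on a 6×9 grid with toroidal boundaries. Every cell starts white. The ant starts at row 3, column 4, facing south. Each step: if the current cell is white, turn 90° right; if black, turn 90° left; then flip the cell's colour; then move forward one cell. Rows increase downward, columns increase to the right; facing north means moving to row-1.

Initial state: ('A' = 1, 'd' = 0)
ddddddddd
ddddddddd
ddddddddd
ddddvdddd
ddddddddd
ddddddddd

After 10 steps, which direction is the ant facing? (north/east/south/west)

north

k=0  ddddddddd
ddddddddd
ddddddddd
ddddvdddd
ddddddddd
ddddddddd
k=1  ddddddddd
ddddddddd
ddddddddd
ddd<Adddd
ddddddddd
ddddddddd
k=2  ddddddddd
ddddddddd
ddd^ddddd
dddAAdddd
ddddddddd
ddddddddd
k=3  ddddddddd
ddddddddd
dddA>dddd
dddAAdddd
ddddddddd
ddddddddd
k=4  ddddddddd
ddddddddd
dddAAdddd
dddAvdddd
ddddddddd
ddddddddd
k=5  ddddddddd
ddddddddd
dddAAdddd
dddAd>ddd
ddddddddd
ddddddddd
k=6  ddddddddd
ddddddddd
dddAAdddd
dddAdAddd
dddddvddd
ddddddddd
k=7  ddddddddd
ddddddddd
dddAAdddd
dddAdAddd
dddd<Addd
ddddddddd
k=8  ddddddddd
ddddddddd
dddAAdddd
dddA^Addd
ddddAAddd
ddddddddd
k=9  ddddddddd
ddddddddd
dddAAdddd
dddAA>ddd
ddddAAddd
ddddddddd
k=10  ddddddddd
ddddddddd
dddAA^ddd
dddAAdddd
ddddAAddd
ddddddddd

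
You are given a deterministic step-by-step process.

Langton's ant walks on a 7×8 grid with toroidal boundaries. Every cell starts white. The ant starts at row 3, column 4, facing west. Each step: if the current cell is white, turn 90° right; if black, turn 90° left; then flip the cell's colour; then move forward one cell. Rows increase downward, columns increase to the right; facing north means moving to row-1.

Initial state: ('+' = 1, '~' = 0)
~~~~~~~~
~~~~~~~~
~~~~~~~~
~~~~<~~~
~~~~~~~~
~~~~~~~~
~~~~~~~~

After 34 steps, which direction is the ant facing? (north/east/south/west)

[0] ~~~~~~~~
~~~~~~~~
~~~~~~~~
~~~~<~~~
~~~~~~~~
~~~~~~~~
~~~~~~~~
[1] ~~~~~~~~
~~~~~~~~
~~~~^~~~
~~~~+~~~
~~~~~~~~
~~~~~~~~
~~~~~~~~
[2] ~~~~~~~~
~~~~~~~~
~~~~+>~~
~~~~+~~~
~~~~~~~~
~~~~~~~~
~~~~~~~~
[3] ~~~~~~~~
~~~~~~~~
~~~~++~~
~~~~+v~~
~~~~~~~~
~~~~~~~~
~~~~~~~~
[4] ~~~~~~~~
~~~~~~~~
~~~~++~~
~~~~<+~~
~~~~~~~~
~~~~~~~~
~~~~~~~~
[5] ~~~~~~~~
~~~~~~~~
~~~~++~~
~~~~~+~~
~~~~v~~~
~~~~~~~~
~~~~~~~~
[6] ~~~~~~~~
~~~~~~~~
~~~~++~~
~~~~~+~~
~~~<+~~~
~~~~~~~~
~~~~~~~~
[7] ~~~~~~~~
~~~~~~~~
~~~~++~~
~~~^~+~~
~~~++~~~
~~~~~~~~
~~~~~~~~
[8] ~~~~~~~~
~~~~~~~~
~~~~++~~
~~~+>+~~
~~~++~~~
~~~~~~~~
~~~~~~~~
[9] ~~~~~~~~
~~~~~~~~
~~~~++~~
~~~+++~~
~~~+v~~~
~~~~~~~~
~~~~~~~~
[10] ~~~~~~~~
~~~~~~~~
~~~~++~~
~~~+++~~
~~~+~>~~
~~~~~~~~
~~~~~~~~
[11] ~~~~~~~~
~~~~~~~~
~~~~++~~
~~~+++~~
~~~+~+~~
~~~~~v~~
~~~~~~~~
[12] ~~~~~~~~
~~~~~~~~
~~~~++~~
~~~+++~~
~~~+~+~~
~~~~<+~~
~~~~~~~~
[13] ~~~~~~~~
~~~~~~~~
~~~~++~~
~~~+++~~
~~~+^+~~
~~~~++~~
~~~~~~~~
[14] ~~~~~~~~
~~~~~~~~
~~~~++~~
~~~+++~~
~~~++>~~
~~~~++~~
~~~~~~~~
[15] ~~~~~~~~
~~~~~~~~
~~~~++~~
~~~++^~~
~~~++~~~
~~~~++~~
~~~~~~~~
[16] ~~~~~~~~
~~~~~~~~
~~~~++~~
~~~+<~~~
~~~++~~~
~~~~++~~
~~~~~~~~
[17] ~~~~~~~~
~~~~~~~~
~~~~++~~
~~~+~~~~
~~~+v~~~
~~~~++~~
~~~~~~~~
[18] ~~~~~~~~
~~~~~~~~
~~~~++~~
~~~+~~~~
~~~+~>~~
~~~~++~~
~~~~~~~~
[19] ~~~~~~~~
~~~~~~~~
~~~~++~~
~~~+~~~~
~~~+~+~~
~~~~+v~~
~~~~~~~~
[20] ~~~~~~~~
~~~~~~~~
~~~~++~~
~~~+~~~~
~~~+~+~~
~~~~+~>~
~~~~~~~~
[21] ~~~~~~~~
~~~~~~~~
~~~~++~~
~~~+~~~~
~~~+~+~~
~~~~+~+~
~~~~~~v~
[22] ~~~~~~~~
~~~~~~~~
~~~~++~~
~~~+~~~~
~~~+~+~~
~~~~+~+~
~~~~~<+~
[23] ~~~~~~~~
~~~~~~~~
~~~~++~~
~~~+~~~~
~~~+~+~~
~~~~+^+~
~~~~~++~
[24] ~~~~~~~~
~~~~~~~~
~~~~++~~
~~~+~~~~
~~~+~+~~
~~~~++>~
~~~~~++~
[25] ~~~~~~~~
~~~~~~~~
~~~~++~~
~~~+~~~~
~~~+~+^~
~~~~++~~
~~~~~++~
[26] ~~~~~~~~
~~~~~~~~
~~~~++~~
~~~+~~~~
~~~+~++>
~~~~++~~
~~~~~++~
[27] ~~~~~~~~
~~~~~~~~
~~~~++~~
~~~+~~~~
~~~+~+++
~~~~++~v
~~~~~++~
[28] ~~~~~~~~
~~~~~~~~
~~~~++~~
~~~+~~~~
~~~+~+++
~~~~++<+
~~~~~++~
[29] ~~~~~~~~
~~~~~~~~
~~~~++~~
~~~+~~~~
~~~+~+^+
~~~~++++
~~~~~++~
[30] ~~~~~~~~
~~~~~~~~
~~~~++~~
~~~+~~~~
~~~+~<~+
~~~~++++
~~~~~++~
[31] ~~~~~~~~
~~~~~~~~
~~~~++~~
~~~+~~~~
~~~+~~~+
~~~~+v++
~~~~~++~
[32] ~~~~~~~~
~~~~~~~~
~~~~++~~
~~~+~~~~
~~~+~~~+
~~~~+~>+
~~~~~++~
[33] ~~~~~~~~
~~~~~~~~
~~~~++~~
~~~+~~~~
~~~+~~^+
~~~~+~~+
~~~~~++~
[34] ~~~~~~~~
~~~~~~~~
~~~~++~~
~~~+~~~~
~~~+~~+>
~~~~+~~+
~~~~~++~

east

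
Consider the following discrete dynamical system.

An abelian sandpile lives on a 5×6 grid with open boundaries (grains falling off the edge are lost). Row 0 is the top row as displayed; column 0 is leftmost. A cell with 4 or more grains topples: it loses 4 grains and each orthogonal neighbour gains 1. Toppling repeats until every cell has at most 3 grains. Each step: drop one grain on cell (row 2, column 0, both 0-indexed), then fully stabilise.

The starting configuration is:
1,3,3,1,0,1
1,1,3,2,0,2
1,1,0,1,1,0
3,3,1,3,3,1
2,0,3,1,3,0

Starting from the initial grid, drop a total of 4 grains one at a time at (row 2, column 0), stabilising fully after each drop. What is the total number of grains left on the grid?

47

step 0: 1,3,3,1,0,1
1,1,3,2,0,2
1,1,0,1,1,0
3,3,1,3,3,1
2,0,3,1,3,0
step 1: 1,3,3,1,0,1
1,1,3,2,0,2
2,1,0,1,1,0
3,3,1,3,3,1
2,0,3,1,3,0
step 2: 1,3,3,1,0,1
1,1,3,2,0,2
3,1,0,1,1,0
3,3,1,3,3,1
2,0,3,1,3,0
step 3: 1,3,3,1,0,1
2,1,3,2,0,2
1,3,0,1,1,0
1,0,2,3,3,1
3,1,3,1,3,0
step 4: 1,3,3,1,0,1
2,1,3,2,0,2
2,3,0,1,1,0
1,0,2,3,3,1
3,1,3,1,3,0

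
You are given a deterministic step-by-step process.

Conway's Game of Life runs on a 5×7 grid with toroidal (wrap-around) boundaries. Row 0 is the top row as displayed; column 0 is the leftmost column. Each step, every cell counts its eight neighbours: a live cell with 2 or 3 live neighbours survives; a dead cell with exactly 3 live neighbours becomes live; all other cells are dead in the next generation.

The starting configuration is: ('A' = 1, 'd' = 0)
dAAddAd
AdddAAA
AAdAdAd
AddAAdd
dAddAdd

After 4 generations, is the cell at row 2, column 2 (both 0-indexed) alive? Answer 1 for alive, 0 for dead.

gen 0: dAAddAd
AdddAAA
AAdAdAd
AddAAdd
dAddAdd
gen 1: dAAAddd
dddAddd
dAAAddd
AddAdAA
AAddAAd
gen 2: AAdAddd
ddddAdd
AAdAddA
dddAdAd
dddddAd
gen 3: ddddAdd
dddAAdA
AdAAdAA
AdAddAd
ddAdddA
gen 4: ddddAdd
AdAdddA
AdAdddd
AdAdAAd
dAdAdAA

1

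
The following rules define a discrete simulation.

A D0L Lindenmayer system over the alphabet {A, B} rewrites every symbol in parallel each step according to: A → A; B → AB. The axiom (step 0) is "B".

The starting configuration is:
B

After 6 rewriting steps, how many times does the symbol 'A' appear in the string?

6

k=0  B
k=1  AB
k=2  AAB
k=3  AAAB
k=4  AAAAB
k=5  AAAAAB
k=6  AAAAAAB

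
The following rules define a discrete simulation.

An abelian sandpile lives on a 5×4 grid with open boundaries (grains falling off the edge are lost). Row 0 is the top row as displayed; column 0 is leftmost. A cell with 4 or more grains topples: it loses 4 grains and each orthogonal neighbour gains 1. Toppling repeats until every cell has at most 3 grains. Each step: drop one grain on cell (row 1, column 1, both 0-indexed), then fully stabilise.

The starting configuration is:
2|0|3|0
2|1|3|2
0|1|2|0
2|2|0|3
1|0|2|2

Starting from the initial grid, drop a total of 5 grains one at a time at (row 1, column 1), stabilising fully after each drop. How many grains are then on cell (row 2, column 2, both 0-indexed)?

gen 0: 2|0|3|0
2|1|3|2
0|1|2|0
2|2|0|3
1|0|2|2
gen 1: 2|0|3|0
2|2|3|2
0|1|2|0
2|2|0|3
1|0|2|2
gen 2: 2|0|3|0
2|3|3|2
0|1|2|0
2|2|0|3
1|0|2|2
gen 3: 2|2|0|1
3|1|1|3
0|2|3|0
2|2|0|3
1|0|2|2
gen 4: 2|2|0|1
3|2|1|3
0|2|3|0
2|2|0|3
1|0|2|2
gen 5: 2|2|0|1
3|3|1|3
0|2|3|0
2|2|0|3
1|0|2|2

3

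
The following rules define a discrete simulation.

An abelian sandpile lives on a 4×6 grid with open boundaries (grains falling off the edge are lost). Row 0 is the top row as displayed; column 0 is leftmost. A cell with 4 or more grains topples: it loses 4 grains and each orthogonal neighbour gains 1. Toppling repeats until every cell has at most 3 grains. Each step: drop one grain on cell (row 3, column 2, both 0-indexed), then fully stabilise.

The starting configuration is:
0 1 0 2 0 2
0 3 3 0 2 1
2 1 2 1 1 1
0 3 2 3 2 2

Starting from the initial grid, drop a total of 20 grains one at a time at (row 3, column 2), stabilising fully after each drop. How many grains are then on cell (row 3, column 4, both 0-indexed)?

step 0: 0 1 0 2 0 2
0 3 3 0 2 1
2 1 2 1 1 1
0 3 2 3 2 2
step 1: 0 1 0 2 0 2
0 3 3 0 2 1
2 1 2 1 1 1
0 3 3 3 2 2
step 2: 0 1 0 2 0 2
0 3 3 0 2 1
2 2 3 2 1 1
1 0 2 0 3 2
step 3: 0 1 0 2 0 2
0 3 3 0 2 1
2 2 3 2 1 1
1 0 3 0 3 2
step 4: 0 2 1 2 0 2
1 1 1 1 2 1
3 0 2 3 1 1
1 2 1 1 3 2
step 5: 0 2 1 2 0 2
1 1 1 1 2 1
3 0 2 3 1 1
1 2 2 1 3 2
step 6: 0 2 1 2 0 2
1 1 1 1 2 1
3 0 2 3 1 1
1 2 3 1 3 2
step 7: 0 2 1 2 0 2
1 1 1 1 2 1
3 0 3 3 1 1
1 3 0 2 3 2
step 8: 0 2 1 2 0 2
1 1 1 1 2 1
3 0 3 3 1 1
1 3 1 2 3 2
step 9: 0 2 1 2 0 2
1 1 1 1 2 1
3 0 3 3 1 1
1 3 2 2 3 2
step 10: 0 2 1 2 0 2
1 1 1 1 2 1
3 0 3 3 1 1
1 3 3 2 3 2
step 11: 0 2 1 2 0 2
1 1 2 2 2 1
3 2 1 1 3 1
2 0 3 1 0 3
step 12: 0 2 1 2 0 2
1 1 2 2 2 1
3 2 2 1 3 1
2 1 0 2 0 3
step 13: 0 2 1 2 0 2
1 1 2 2 2 1
3 2 2 1 3 1
2 1 1 2 0 3
step 14: 0 2 1 2 0 2
1 1 2 2 2 1
3 2 2 1 3 1
2 1 2 2 0 3
step 15: 0 2 1 2 0 2
1 1 2 2 2 1
3 2 2 1 3 1
2 1 3 2 0 3
step 16: 0 2 1 2 0 2
1 1 2 2 2 1
3 2 3 1 3 1
2 2 0 3 0 3
step 17: 0 2 1 2 0 2
1 1 2 2 2 1
3 2 3 1 3 1
2 2 1 3 0 3
step 18: 0 2 1 2 0 2
1 1 2 2 2 1
3 2 3 1 3 1
2 2 2 3 0 3
step 19: 0 2 1 2 0 2
1 1 2 2 2 1
3 2 3 1 3 1
2 2 3 3 0 3
step 20: 0 2 1 2 0 2
1 1 3 2 2 1
3 3 0 3 3 1
2 3 2 0 1 3

1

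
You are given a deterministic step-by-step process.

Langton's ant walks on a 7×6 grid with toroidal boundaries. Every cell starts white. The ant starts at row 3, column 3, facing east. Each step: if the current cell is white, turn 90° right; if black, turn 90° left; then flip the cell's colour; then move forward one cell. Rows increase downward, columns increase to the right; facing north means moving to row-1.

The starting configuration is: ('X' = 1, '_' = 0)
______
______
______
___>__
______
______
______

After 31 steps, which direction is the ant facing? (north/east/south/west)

north

t=0: ______
______
______
___>__
______
______
______
t=1: ______
______
______
___X__
___v__
______
______
t=2: ______
______
______
___X__
__<X__
______
______
t=3: ______
______
______
__^X__
__XX__
______
______
t=4: ______
______
______
__X>__
__XX__
______
______
t=5: ______
______
___^__
__X___
__XX__
______
______
t=6: ______
______
___X>_
__X___
__XX__
______
______
t=7: ______
______
___XX_
__X_v_
__XX__
______
______
t=8: ______
______
___XX_
__X<X_
__XX__
______
______
t=9: ______
______
___^X_
__XXX_
__XX__
______
______
t=10: ______
______
__<_X_
__XXX_
__XX__
______
______
t=11: ______
__^___
__X_X_
__XXX_
__XX__
______
______
t=12: ______
__X>__
__X_X_
__XXX_
__XX__
______
______
t=13: ______
__XX__
__XvX_
__XXX_
__XX__
______
______
t=14: ______
__XX__
__<XX_
__XXX_
__XX__
______
______
t=15: ______
__XX__
___XX_
__vXX_
__XX__
______
______
t=16: ______
__XX__
___XX_
___>X_
__XX__
______
______
t=17: ______
__XX__
___^X_
____X_
__XX__
______
______
t=18: ______
__XX__
__<_X_
____X_
__XX__
______
______
t=19: ______
__^X__
__X_X_
____X_
__XX__
______
______
t=20: ______
_<_X__
__X_X_
____X_
__XX__
______
______
t=21: _^____
_X_X__
__X_X_
____X_
__XX__
______
______
t=22: _X>___
_X_X__
__X_X_
____X_
__XX__
______
______
t=23: _XX___
_XvX__
__X_X_
____X_
__XX__
______
______
t=24: _XX___
_<XX__
__X_X_
____X_
__XX__
______
______
t=25: _XX___
__XX__
_vX_X_
____X_
__XX__
______
______
t=26: _XX___
__XX__
<XX_X_
____X_
__XX__
______
______
t=27: _XX___
^_XX__
XXX_X_
____X_
__XX__
______
______
t=28: _XX___
X>XX__
XXX_X_
____X_
__XX__
______
______
t=29: _XX___
XXXX__
XvX_X_
____X_
__XX__
______
______
t=30: _XX___
XXXX__
X_>_X_
____X_
__XX__
______
______
t=31: _XX___
XX^X__
X___X_
____X_
__XX__
______
______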